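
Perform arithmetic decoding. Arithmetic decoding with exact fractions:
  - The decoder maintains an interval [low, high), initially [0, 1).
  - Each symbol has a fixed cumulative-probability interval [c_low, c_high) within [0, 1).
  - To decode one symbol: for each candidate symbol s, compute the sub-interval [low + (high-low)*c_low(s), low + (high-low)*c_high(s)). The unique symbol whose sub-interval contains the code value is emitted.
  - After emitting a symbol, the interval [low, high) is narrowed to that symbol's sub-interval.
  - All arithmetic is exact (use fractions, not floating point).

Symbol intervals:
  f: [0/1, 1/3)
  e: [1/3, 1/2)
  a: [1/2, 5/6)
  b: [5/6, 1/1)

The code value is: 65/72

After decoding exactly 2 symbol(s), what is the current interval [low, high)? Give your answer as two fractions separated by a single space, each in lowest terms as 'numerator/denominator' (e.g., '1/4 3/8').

Answer: 8/9 11/12

Derivation:
Step 1: interval [0/1, 1/1), width = 1/1 - 0/1 = 1/1
  'f': [0/1 + 1/1*0/1, 0/1 + 1/1*1/3) = [0/1, 1/3)
  'e': [0/1 + 1/1*1/3, 0/1 + 1/1*1/2) = [1/3, 1/2)
  'a': [0/1 + 1/1*1/2, 0/1 + 1/1*5/6) = [1/2, 5/6)
  'b': [0/1 + 1/1*5/6, 0/1 + 1/1*1/1) = [5/6, 1/1) <- contains code 65/72
  emit 'b', narrow to [5/6, 1/1)
Step 2: interval [5/6, 1/1), width = 1/1 - 5/6 = 1/6
  'f': [5/6 + 1/6*0/1, 5/6 + 1/6*1/3) = [5/6, 8/9)
  'e': [5/6 + 1/6*1/3, 5/6 + 1/6*1/2) = [8/9, 11/12) <- contains code 65/72
  'a': [5/6 + 1/6*1/2, 5/6 + 1/6*5/6) = [11/12, 35/36)
  'b': [5/6 + 1/6*5/6, 5/6 + 1/6*1/1) = [35/36, 1/1)
  emit 'e', narrow to [8/9, 11/12)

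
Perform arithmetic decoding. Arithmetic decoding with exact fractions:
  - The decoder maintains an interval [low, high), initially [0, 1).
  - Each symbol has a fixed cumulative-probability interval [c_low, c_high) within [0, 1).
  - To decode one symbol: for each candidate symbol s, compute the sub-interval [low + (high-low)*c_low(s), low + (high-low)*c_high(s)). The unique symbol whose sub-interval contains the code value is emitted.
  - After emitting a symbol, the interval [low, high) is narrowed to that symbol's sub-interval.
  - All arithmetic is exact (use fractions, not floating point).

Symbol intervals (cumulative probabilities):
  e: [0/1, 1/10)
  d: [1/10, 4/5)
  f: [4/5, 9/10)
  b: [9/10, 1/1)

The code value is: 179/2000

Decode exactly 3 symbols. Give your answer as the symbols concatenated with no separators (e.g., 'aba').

Step 1: interval [0/1, 1/1), width = 1/1 - 0/1 = 1/1
  'e': [0/1 + 1/1*0/1, 0/1 + 1/1*1/10) = [0/1, 1/10) <- contains code 179/2000
  'd': [0/1 + 1/1*1/10, 0/1 + 1/1*4/5) = [1/10, 4/5)
  'f': [0/1 + 1/1*4/5, 0/1 + 1/1*9/10) = [4/5, 9/10)
  'b': [0/1 + 1/1*9/10, 0/1 + 1/1*1/1) = [9/10, 1/1)
  emit 'e', narrow to [0/1, 1/10)
Step 2: interval [0/1, 1/10), width = 1/10 - 0/1 = 1/10
  'e': [0/1 + 1/10*0/1, 0/1 + 1/10*1/10) = [0/1, 1/100)
  'd': [0/1 + 1/10*1/10, 0/1 + 1/10*4/5) = [1/100, 2/25)
  'f': [0/1 + 1/10*4/5, 0/1 + 1/10*9/10) = [2/25, 9/100) <- contains code 179/2000
  'b': [0/1 + 1/10*9/10, 0/1 + 1/10*1/1) = [9/100, 1/10)
  emit 'f', narrow to [2/25, 9/100)
Step 3: interval [2/25, 9/100), width = 9/100 - 2/25 = 1/100
  'e': [2/25 + 1/100*0/1, 2/25 + 1/100*1/10) = [2/25, 81/1000)
  'd': [2/25 + 1/100*1/10, 2/25 + 1/100*4/5) = [81/1000, 11/125)
  'f': [2/25 + 1/100*4/5, 2/25 + 1/100*9/10) = [11/125, 89/1000)
  'b': [2/25 + 1/100*9/10, 2/25 + 1/100*1/1) = [89/1000, 9/100) <- contains code 179/2000
  emit 'b', narrow to [89/1000, 9/100)

Answer: efb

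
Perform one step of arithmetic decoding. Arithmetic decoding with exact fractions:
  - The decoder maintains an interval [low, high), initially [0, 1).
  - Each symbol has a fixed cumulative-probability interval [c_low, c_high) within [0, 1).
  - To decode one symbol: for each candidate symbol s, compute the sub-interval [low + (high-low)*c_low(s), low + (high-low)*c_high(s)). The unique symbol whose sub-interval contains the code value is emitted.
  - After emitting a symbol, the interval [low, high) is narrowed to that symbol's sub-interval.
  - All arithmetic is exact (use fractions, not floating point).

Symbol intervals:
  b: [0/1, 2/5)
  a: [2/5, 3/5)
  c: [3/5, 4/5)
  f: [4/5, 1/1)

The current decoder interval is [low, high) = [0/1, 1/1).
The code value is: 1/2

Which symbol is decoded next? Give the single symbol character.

Answer: a

Derivation:
Interval width = high − low = 1/1 − 0/1 = 1/1
Scaled code = (code − low) / width = (1/2 − 0/1) / 1/1 = 1/2
  b: [0/1, 2/5) 
  a: [2/5, 3/5) ← scaled code falls here ✓
  c: [3/5, 4/5) 
  f: [4/5, 1/1) 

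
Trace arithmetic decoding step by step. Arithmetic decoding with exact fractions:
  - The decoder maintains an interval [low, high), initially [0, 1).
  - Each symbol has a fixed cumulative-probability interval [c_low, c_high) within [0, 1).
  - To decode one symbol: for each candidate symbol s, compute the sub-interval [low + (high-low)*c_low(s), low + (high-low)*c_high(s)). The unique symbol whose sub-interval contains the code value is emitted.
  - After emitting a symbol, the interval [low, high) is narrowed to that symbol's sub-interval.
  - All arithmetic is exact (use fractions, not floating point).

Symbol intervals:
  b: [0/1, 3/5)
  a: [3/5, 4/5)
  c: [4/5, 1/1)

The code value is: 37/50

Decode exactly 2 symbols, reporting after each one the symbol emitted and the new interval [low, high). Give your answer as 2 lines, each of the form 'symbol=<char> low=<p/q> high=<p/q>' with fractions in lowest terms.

Step 1: interval [0/1, 1/1), width = 1/1 - 0/1 = 1/1
  'b': [0/1 + 1/1*0/1, 0/1 + 1/1*3/5) = [0/1, 3/5)
  'a': [0/1 + 1/1*3/5, 0/1 + 1/1*4/5) = [3/5, 4/5) <- contains code 37/50
  'c': [0/1 + 1/1*4/5, 0/1 + 1/1*1/1) = [4/5, 1/1)
  emit 'a', narrow to [3/5, 4/5)
Step 2: interval [3/5, 4/5), width = 4/5 - 3/5 = 1/5
  'b': [3/5 + 1/5*0/1, 3/5 + 1/5*3/5) = [3/5, 18/25)
  'a': [3/5 + 1/5*3/5, 3/5 + 1/5*4/5) = [18/25, 19/25) <- contains code 37/50
  'c': [3/5 + 1/5*4/5, 3/5 + 1/5*1/1) = [19/25, 4/5)
  emit 'a', narrow to [18/25, 19/25)

Answer: symbol=a low=3/5 high=4/5
symbol=a low=18/25 high=19/25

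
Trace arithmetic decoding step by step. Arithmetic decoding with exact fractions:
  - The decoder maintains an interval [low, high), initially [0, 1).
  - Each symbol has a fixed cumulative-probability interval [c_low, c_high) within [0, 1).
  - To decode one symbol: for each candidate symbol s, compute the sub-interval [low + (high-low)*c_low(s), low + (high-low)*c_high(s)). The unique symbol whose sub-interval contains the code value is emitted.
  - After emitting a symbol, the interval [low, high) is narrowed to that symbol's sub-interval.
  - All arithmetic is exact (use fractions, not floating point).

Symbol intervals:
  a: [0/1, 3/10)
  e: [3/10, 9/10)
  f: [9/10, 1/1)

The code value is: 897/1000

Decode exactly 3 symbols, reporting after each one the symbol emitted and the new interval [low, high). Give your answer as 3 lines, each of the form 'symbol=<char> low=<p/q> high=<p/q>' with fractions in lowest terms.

Answer: symbol=e low=3/10 high=9/10
symbol=f low=21/25 high=9/10
symbol=f low=447/500 high=9/10

Derivation:
Step 1: interval [0/1, 1/1), width = 1/1 - 0/1 = 1/1
  'a': [0/1 + 1/1*0/1, 0/1 + 1/1*3/10) = [0/1, 3/10)
  'e': [0/1 + 1/1*3/10, 0/1 + 1/1*9/10) = [3/10, 9/10) <- contains code 897/1000
  'f': [0/1 + 1/1*9/10, 0/1 + 1/1*1/1) = [9/10, 1/1)
  emit 'e', narrow to [3/10, 9/10)
Step 2: interval [3/10, 9/10), width = 9/10 - 3/10 = 3/5
  'a': [3/10 + 3/5*0/1, 3/10 + 3/5*3/10) = [3/10, 12/25)
  'e': [3/10 + 3/5*3/10, 3/10 + 3/5*9/10) = [12/25, 21/25)
  'f': [3/10 + 3/5*9/10, 3/10 + 3/5*1/1) = [21/25, 9/10) <- contains code 897/1000
  emit 'f', narrow to [21/25, 9/10)
Step 3: interval [21/25, 9/10), width = 9/10 - 21/25 = 3/50
  'a': [21/25 + 3/50*0/1, 21/25 + 3/50*3/10) = [21/25, 429/500)
  'e': [21/25 + 3/50*3/10, 21/25 + 3/50*9/10) = [429/500, 447/500)
  'f': [21/25 + 3/50*9/10, 21/25 + 3/50*1/1) = [447/500, 9/10) <- contains code 897/1000
  emit 'f', narrow to [447/500, 9/10)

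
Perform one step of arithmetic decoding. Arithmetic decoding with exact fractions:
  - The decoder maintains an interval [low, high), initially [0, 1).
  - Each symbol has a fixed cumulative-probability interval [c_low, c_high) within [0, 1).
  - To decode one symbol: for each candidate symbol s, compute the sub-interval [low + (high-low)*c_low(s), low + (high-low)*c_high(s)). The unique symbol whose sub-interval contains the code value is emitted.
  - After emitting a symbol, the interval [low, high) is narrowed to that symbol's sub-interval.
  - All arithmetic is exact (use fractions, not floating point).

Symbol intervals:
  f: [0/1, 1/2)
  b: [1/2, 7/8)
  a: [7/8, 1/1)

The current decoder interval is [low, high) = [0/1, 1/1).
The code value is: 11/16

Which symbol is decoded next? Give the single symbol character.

Answer: b

Derivation:
Interval width = high − low = 1/1 − 0/1 = 1/1
Scaled code = (code − low) / width = (11/16 − 0/1) / 1/1 = 11/16
  f: [0/1, 1/2) 
  b: [1/2, 7/8) ← scaled code falls here ✓
  a: [7/8, 1/1) 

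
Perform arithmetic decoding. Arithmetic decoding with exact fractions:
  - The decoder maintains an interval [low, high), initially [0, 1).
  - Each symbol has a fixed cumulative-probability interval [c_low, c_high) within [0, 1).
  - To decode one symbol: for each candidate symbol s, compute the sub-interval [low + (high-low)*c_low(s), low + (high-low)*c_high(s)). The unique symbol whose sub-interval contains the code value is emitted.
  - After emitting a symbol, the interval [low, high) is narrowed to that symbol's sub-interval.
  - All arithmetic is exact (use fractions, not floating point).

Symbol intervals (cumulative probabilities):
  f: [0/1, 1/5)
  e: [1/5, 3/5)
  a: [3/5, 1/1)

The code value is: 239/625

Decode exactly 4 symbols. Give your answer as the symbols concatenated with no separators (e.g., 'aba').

Answer: eeaf

Derivation:
Step 1: interval [0/1, 1/1), width = 1/1 - 0/1 = 1/1
  'f': [0/1 + 1/1*0/1, 0/1 + 1/1*1/5) = [0/1, 1/5)
  'e': [0/1 + 1/1*1/5, 0/1 + 1/1*3/5) = [1/5, 3/5) <- contains code 239/625
  'a': [0/1 + 1/1*3/5, 0/1 + 1/1*1/1) = [3/5, 1/1)
  emit 'e', narrow to [1/5, 3/5)
Step 2: interval [1/5, 3/5), width = 3/5 - 1/5 = 2/5
  'f': [1/5 + 2/5*0/1, 1/5 + 2/5*1/5) = [1/5, 7/25)
  'e': [1/5 + 2/5*1/5, 1/5 + 2/5*3/5) = [7/25, 11/25) <- contains code 239/625
  'a': [1/5 + 2/5*3/5, 1/5 + 2/5*1/1) = [11/25, 3/5)
  emit 'e', narrow to [7/25, 11/25)
Step 3: interval [7/25, 11/25), width = 11/25 - 7/25 = 4/25
  'f': [7/25 + 4/25*0/1, 7/25 + 4/25*1/5) = [7/25, 39/125)
  'e': [7/25 + 4/25*1/5, 7/25 + 4/25*3/5) = [39/125, 47/125)
  'a': [7/25 + 4/25*3/5, 7/25 + 4/25*1/1) = [47/125, 11/25) <- contains code 239/625
  emit 'a', narrow to [47/125, 11/25)
Step 4: interval [47/125, 11/25), width = 11/25 - 47/125 = 8/125
  'f': [47/125 + 8/125*0/1, 47/125 + 8/125*1/5) = [47/125, 243/625) <- contains code 239/625
  'e': [47/125 + 8/125*1/5, 47/125 + 8/125*3/5) = [243/625, 259/625)
  'a': [47/125 + 8/125*3/5, 47/125 + 8/125*1/1) = [259/625, 11/25)
  emit 'f', narrow to [47/125, 243/625)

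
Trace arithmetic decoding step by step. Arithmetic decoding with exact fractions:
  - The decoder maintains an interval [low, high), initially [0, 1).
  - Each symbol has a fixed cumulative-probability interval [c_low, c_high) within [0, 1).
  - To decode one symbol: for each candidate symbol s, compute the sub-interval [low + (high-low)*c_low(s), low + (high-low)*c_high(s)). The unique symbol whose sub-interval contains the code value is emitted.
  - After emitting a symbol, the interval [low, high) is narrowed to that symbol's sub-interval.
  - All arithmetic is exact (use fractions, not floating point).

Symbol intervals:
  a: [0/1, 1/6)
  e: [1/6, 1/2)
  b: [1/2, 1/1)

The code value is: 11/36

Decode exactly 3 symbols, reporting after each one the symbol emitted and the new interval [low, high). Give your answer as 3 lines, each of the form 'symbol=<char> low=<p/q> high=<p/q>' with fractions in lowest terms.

Step 1: interval [0/1, 1/1), width = 1/1 - 0/1 = 1/1
  'a': [0/1 + 1/1*0/1, 0/1 + 1/1*1/6) = [0/1, 1/6)
  'e': [0/1 + 1/1*1/6, 0/1 + 1/1*1/2) = [1/6, 1/2) <- contains code 11/36
  'b': [0/1 + 1/1*1/2, 0/1 + 1/1*1/1) = [1/2, 1/1)
  emit 'e', narrow to [1/6, 1/2)
Step 2: interval [1/6, 1/2), width = 1/2 - 1/6 = 1/3
  'a': [1/6 + 1/3*0/1, 1/6 + 1/3*1/6) = [1/6, 2/9)
  'e': [1/6 + 1/3*1/6, 1/6 + 1/3*1/2) = [2/9, 1/3) <- contains code 11/36
  'b': [1/6 + 1/3*1/2, 1/6 + 1/3*1/1) = [1/3, 1/2)
  emit 'e', narrow to [2/9, 1/3)
Step 3: interval [2/9, 1/3), width = 1/3 - 2/9 = 1/9
  'a': [2/9 + 1/9*0/1, 2/9 + 1/9*1/6) = [2/9, 13/54)
  'e': [2/9 + 1/9*1/6, 2/9 + 1/9*1/2) = [13/54, 5/18)
  'b': [2/9 + 1/9*1/2, 2/9 + 1/9*1/1) = [5/18, 1/3) <- contains code 11/36
  emit 'b', narrow to [5/18, 1/3)

Answer: symbol=e low=1/6 high=1/2
symbol=e low=2/9 high=1/3
symbol=b low=5/18 high=1/3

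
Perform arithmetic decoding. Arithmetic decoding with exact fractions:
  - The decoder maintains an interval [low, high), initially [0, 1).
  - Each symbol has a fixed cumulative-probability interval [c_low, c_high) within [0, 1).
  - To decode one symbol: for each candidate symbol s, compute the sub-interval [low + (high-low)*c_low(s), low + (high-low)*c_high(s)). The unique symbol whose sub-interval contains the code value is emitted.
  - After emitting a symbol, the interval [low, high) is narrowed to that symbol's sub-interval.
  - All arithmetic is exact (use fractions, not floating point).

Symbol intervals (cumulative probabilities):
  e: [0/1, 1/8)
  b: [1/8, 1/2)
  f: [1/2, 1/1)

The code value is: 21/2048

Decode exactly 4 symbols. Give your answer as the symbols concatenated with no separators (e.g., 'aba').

Answer: eefb

Derivation:
Step 1: interval [0/1, 1/1), width = 1/1 - 0/1 = 1/1
  'e': [0/1 + 1/1*0/1, 0/1 + 1/1*1/8) = [0/1, 1/8) <- contains code 21/2048
  'b': [0/1 + 1/1*1/8, 0/1 + 1/1*1/2) = [1/8, 1/2)
  'f': [0/1 + 1/1*1/2, 0/1 + 1/1*1/1) = [1/2, 1/1)
  emit 'e', narrow to [0/1, 1/8)
Step 2: interval [0/1, 1/8), width = 1/8 - 0/1 = 1/8
  'e': [0/1 + 1/8*0/1, 0/1 + 1/8*1/8) = [0/1, 1/64) <- contains code 21/2048
  'b': [0/1 + 1/8*1/8, 0/1 + 1/8*1/2) = [1/64, 1/16)
  'f': [0/1 + 1/8*1/2, 0/1 + 1/8*1/1) = [1/16, 1/8)
  emit 'e', narrow to [0/1, 1/64)
Step 3: interval [0/1, 1/64), width = 1/64 - 0/1 = 1/64
  'e': [0/1 + 1/64*0/1, 0/1 + 1/64*1/8) = [0/1, 1/512)
  'b': [0/1 + 1/64*1/8, 0/1 + 1/64*1/2) = [1/512, 1/128)
  'f': [0/1 + 1/64*1/2, 0/1 + 1/64*1/1) = [1/128, 1/64) <- contains code 21/2048
  emit 'f', narrow to [1/128, 1/64)
Step 4: interval [1/128, 1/64), width = 1/64 - 1/128 = 1/128
  'e': [1/128 + 1/128*0/1, 1/128 + 1/128*1/8) = [1/128, 9/1024)
  'b': [1/128 + 1/128*1/8, 1/128 + 1/128*1/2) = [9/1024, 3/256) <- contains code 21/2048
  'f': [1/128 + 1/128*1/2, 1/128 + 1/128*1/1) = [3/256, 1/64)
  emit 'b', narrow to [9/1024, 3/256)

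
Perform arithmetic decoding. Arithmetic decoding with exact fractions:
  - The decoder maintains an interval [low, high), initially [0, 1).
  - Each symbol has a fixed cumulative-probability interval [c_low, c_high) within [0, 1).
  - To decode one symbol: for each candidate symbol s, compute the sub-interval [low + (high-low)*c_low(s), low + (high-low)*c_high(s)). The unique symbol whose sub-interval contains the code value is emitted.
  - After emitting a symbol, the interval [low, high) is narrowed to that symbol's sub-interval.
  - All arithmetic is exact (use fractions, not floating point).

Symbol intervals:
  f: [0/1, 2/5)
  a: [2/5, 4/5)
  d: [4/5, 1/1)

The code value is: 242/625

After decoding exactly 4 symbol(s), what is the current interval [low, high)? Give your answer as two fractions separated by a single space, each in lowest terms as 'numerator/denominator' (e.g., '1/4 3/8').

Step 1: interval [0/1, 1/1), width = 1/1 - 0/1 = 1/1
  'f': [0/1 + 1/1*0/1, 0/1 + 1/1*2/5) = [0/1, 2/5) <- contains code 242/625
  'a': [0/1 + 1/1*2/5, 0/1 + 1/1*4/5) = [2/5, 4/5)
  'd': [0/1 + 1/1*4/5, 0/1 + 1/1*1/1) = [4/5, 1/1)
  emit 'f', narrow to [0/1, 2/5)
Step 2: interval [0/1, 2/5), width = 2/5 - 0/1 = 2/5
  'f': [0/1 + 2/5*0/1, 0/1 + 2/5*2/5) = [0/1, 4/25)
  'a': [0/1 + 2/5*2/5, 0/1 + 2/5*4/5) = [4/25, 8/25)
  'd': [0/1 + 2/5*4/5, 0/1 + 2/5*1/1) = [8/25, 2/5) <- contains code 242/625
  emit 'd', narrow to [8/25, 2/5)
Step 3: interval [8/25, 2/5), width = 2/5 - 8/25 = 2/25
  'f': [8/25 + 2/25*0/1, 8/25 + 2/25*2/5) = [8/25, 44/125)
  'a': [8/25 + 2/25*2/5, 8/25 + 2/25*4/5) = [44/125, 48/125)
  'd': [8/25 + 2/25*4/5, 8/25 + 2/25*1/1) = [48/125, 2/5) <- contains code 242/625
  emit 'd', narrow to [48/125, 2/5)
Step 4: interval [48/125, 2/5), width = 2/5 - 48/125 = 2/125
  'f': [48/125 + 2/125*0/1, 48/125 + 2/125*2/5) = [48/125, 244/625) <- contains code 242/625
  'a': [48/125 + 2/125*2/5, 48/125 + 2/125*4/5) = [244/625, 248/625)
  'd': [48/125 + 2/125*4/5, 48/125 + 2/125*1/1) = [248/625, 2/5)
  emit 'f', narrow to [48/125, 244/625)

Answer: 48/125 244/625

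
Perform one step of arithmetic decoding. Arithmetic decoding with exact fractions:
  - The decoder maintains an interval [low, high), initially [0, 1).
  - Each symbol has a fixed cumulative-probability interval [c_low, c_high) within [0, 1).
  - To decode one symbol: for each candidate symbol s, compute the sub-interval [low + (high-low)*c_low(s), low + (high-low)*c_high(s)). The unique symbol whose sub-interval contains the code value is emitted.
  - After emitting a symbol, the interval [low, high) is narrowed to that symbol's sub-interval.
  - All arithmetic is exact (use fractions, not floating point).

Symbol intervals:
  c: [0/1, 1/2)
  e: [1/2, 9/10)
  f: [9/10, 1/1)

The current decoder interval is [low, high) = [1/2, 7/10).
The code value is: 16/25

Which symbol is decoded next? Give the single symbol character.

Interval width = high − low = 7/10 − 1/2 = 1/5
Scaled code = (code − low) / width = (16/25 − 1/2) / 1/5 = 7/10
  c: [0/1, 1/2) 
  e: [1/2, 9/10) ← scaled code falls here ✓
  f: [9/10, 1/1) 

Answer: e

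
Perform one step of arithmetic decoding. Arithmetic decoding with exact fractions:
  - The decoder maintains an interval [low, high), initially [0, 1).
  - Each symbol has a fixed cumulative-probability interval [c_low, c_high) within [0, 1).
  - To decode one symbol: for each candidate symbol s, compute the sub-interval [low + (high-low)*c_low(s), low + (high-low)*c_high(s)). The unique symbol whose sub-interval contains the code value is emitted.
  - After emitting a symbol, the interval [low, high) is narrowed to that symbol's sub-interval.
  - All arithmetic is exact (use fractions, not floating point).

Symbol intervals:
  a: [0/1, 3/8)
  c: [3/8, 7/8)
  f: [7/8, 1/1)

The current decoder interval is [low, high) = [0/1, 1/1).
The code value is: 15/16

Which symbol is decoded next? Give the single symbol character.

Interval width = high − low = 1/1 − 0/1 = 1/1
Scaled code = (code − low) / width = (15/16 − 0/1) / 1/1 = 15/16
  a: [0/1, 3/8) 
  c: [3/8, 7/8) 
  f: [7/8, 1/1) ← scaled code falls here ✓

Answer: f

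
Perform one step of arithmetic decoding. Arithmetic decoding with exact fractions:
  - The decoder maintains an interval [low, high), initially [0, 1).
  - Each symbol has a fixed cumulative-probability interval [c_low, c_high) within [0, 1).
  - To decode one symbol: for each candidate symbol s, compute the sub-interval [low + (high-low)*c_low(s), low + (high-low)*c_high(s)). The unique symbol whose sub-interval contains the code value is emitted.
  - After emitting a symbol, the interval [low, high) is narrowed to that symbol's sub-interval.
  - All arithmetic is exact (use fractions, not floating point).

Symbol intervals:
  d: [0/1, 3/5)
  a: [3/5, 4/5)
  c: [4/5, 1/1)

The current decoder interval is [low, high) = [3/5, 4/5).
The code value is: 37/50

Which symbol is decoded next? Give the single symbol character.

Interval width = high − low = 4/5 − 3/5 = 1/5
Scaled code = (code − low) / width = (37/50 − 3/5) / 1/5 = 7/10
  d: [0/1, 3/5) 
  a: [3/5, 4/5) ← scaled code falls here ✓
  c: [4/5, 1/1) 

Answer: a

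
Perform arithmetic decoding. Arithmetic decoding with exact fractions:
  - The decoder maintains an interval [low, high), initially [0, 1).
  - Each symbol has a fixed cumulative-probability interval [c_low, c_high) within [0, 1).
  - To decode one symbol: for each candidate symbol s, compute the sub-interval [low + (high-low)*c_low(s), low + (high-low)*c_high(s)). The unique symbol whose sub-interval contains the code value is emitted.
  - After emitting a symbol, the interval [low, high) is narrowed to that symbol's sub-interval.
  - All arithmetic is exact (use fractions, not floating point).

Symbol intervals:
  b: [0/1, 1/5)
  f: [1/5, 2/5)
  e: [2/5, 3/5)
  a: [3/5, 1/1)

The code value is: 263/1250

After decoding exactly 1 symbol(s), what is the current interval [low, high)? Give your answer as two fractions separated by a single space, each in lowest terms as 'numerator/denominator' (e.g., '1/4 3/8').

Step 1: interval [0/1, 1/1), width = 1/1 - 0/1 = 1/1
  'b': [0/1 + 1/1*0/1, 0/1 + 1/1*1/5) = [0/1, 1/5)
  'f': [0/1 + 1/1*1/5, 0/1 + 1/1*2/5) = [1/5, 2/5) <- contains code 263/1250
  'e': [0/1 + 1/1*2/5, 0/1 + 1/1*3/5) = [2/5, 3/5)
  'a': [0/1 + 1/1*3/5, 0/1 + 1/1*1/1) = [3/5, 1/1)
  emit 'f', narrow to [1/5, 2/5)

Answer: 1/5 2/5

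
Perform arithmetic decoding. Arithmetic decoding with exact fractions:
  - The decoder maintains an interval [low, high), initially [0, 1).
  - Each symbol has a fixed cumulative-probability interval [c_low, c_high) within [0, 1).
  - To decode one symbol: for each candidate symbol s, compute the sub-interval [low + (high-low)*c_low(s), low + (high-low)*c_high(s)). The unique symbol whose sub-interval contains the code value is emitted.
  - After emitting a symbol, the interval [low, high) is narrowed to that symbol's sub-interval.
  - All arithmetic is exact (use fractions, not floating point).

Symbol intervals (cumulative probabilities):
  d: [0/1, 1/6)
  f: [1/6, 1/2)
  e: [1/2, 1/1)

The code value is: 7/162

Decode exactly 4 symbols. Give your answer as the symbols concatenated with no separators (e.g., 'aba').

Answer: dfff

Derivation:
Step 1: interval [0/1, 1/1), width = 1/1 - 0/1 = 1/1
  'd': [0/1 + 1/1*0/1, 0/1 + 1/1*1/6) = [0/1, 1/6) <- contains code 7/162
  'f': [0/1 + 1/1*1/6, 0/1 + 1/1*1/2) = [1/6, 1/2)
  'e': [0/1 + 1/1*1/2, 0/1 + 1/1*1/1) = [1/2, 1/1)
  emit 'd', narrow to [0/1, 1/6)
Step 2: interval [0/1, 1/6), width = 1/6 - 0/1 = 1/6
  'd': [0/1 + 1/6*0/1, 0/1 + 1/6*1/6) = [0/1, 1/36)
  'f': [0/1 + 1/6*1/6, 0/1 + 1/6*1/2) = [1/36, 1/12) <- contains code 7/162
  'e': [0/1 + 1/6*1/2, 0/1 + 1/6*1/1) = [1/12, 1/6)
  emit 'f', narrow to [1/36, 1/12)
Step 3: interval [1/36, 1/12), width = 1/12 - 1/36 = 1/18
  'd': [1/36 + 1/18*0/1, 1/36 + 1/18*1/6) = [1/36, 1/27)
  'f': [1/36 + 1/18*1/6, 1/36 + 1/18*1/2) = [1/27, 1/18) <- contains code 7/162
  'e': [1/36 + 1/18*1/2, 1/36 + 1/18*1/1) = [1/18, 1/12)
  emit 'f', narrow to [1/27, 1/18)
Step 4: interval [1/27, 1/18), width = 1/18 - 1/27 = 1/54
  'd': [1/27 + 1/54*0/1, 1/27 + 1/54*1/6) = [1/27, 13/324)
  'f': [1/27 + 1/54*1/6, 1/27 + 1/54*1/2) = [13/324, 5/108) <- contains code 7/162
  'e': [1/27 + 1/54*1/2, 1/27 + 1/54*1/1) = [5/108, 1/18)
  emit 'f', narrow to [13/324, 5/108)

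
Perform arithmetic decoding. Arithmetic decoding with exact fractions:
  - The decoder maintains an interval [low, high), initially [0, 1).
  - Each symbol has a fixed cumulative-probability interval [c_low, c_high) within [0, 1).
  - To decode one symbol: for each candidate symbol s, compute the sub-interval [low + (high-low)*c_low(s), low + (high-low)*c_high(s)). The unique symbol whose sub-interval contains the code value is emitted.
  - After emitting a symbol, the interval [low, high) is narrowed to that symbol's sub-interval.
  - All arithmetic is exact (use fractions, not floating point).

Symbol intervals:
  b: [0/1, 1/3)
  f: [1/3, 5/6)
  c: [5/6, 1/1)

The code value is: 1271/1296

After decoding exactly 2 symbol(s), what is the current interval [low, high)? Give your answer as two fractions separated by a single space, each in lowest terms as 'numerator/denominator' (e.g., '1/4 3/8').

Step 1: interval [0/1, 1/1), width = 1/1 - 0/1 = 1/1
  'b': [0/1 + 1/1*0/1, 0/1 + 1/1*1/3) = [0/1, 1/3)
  'f': [0/1 + 1/1*1/3, 0/1 + 1/1*5/6) = [1/3, 5/6)
  'c': [0/1 + 1/1*5/6, 0/1 + 1/1*1/1) = [5/6, 1/1) <- contains code 1271/1296
  emit 'c', narrow to [5/6, 1/1)
Step 2: interval [5/6, 1/1), width = 1/1 - 5/6 = 1/6
  'b': [5/6 + 1/6*0/1, 5/6 + 1/6*1/3) = [5/6, 8/9)
  'f': [5/6 + 1/6*1/3, 5/6 + 1/6*5/6) = [8/9, 35/36)
  'c': [5/6 + 1/6*5/6, 5/6 + 1/6*1/1) = [35/36, 1/1) <- contains code 1271/1296
  emit 'c', narrow to [35/36, 1/1)

Answer: 35/36 1/1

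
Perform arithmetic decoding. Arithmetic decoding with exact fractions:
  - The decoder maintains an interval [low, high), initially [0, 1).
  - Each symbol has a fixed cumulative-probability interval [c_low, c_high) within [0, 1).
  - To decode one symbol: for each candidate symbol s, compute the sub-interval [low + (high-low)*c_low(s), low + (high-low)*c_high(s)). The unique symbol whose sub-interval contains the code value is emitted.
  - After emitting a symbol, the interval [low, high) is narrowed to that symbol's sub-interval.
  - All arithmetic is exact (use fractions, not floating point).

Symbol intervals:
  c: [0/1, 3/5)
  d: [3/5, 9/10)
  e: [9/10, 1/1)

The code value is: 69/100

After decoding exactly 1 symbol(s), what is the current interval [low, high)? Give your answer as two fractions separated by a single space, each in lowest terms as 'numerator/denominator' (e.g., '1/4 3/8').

Step 1: interval [0/1, 1/1), width = 1/1 - 0/1 = 1/1
  'c': [0/1 + 1/1*0/1, 0/1 + 1/1*3/5) = [0/1, 3/5)
  'd': [0/1 + 1/1*3/5, 0/1 + 1/1*9/10) = [3/5, 9/10) <- contains code 69/100
  'e': [0/1 + 1/1*9/10, 0/1 + 1/1*1/1) = [9/10, 1/1)
  emit 'd', narrow to [3/5, 9/10)

Answer: 3/5 9/10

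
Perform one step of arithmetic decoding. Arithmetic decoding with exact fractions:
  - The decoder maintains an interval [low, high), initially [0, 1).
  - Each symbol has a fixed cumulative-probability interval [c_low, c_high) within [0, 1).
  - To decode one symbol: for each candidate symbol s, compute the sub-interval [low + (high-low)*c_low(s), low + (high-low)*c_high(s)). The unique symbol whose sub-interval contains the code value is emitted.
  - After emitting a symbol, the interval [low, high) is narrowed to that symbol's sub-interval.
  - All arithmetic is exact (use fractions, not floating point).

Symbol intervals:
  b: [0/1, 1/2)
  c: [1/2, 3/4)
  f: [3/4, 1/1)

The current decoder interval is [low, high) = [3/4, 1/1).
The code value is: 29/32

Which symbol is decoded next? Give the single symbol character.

Answer: c

Derivation:
Interval width = high − low = 1/1 − 3/4 = 1/4
Scaled code = (code − low) / width = (29/32 − 3/4) / 1/4 = 5/8
  b: [0/1, 1/2) 
  c: [1/2, 3/4) ← scaled code falls here ✓
  f: [3/4, 1/1) 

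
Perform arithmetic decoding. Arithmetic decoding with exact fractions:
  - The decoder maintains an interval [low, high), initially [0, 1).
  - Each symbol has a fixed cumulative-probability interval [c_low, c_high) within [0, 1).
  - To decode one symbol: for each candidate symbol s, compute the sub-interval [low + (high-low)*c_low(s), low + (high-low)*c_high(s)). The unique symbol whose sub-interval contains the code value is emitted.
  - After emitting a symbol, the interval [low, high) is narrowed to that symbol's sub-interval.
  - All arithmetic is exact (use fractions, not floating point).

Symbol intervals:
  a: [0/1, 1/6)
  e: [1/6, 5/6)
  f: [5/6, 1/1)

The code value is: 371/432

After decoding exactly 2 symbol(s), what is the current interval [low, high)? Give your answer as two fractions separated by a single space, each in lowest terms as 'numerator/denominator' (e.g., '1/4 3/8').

Answer: 5/6 31/36

Derivation:
Step 1: interval [0/1, 1/1), width = 1/1 - 0/1 = 1/1
  'a': [0/1 + 1/1*0/1, 0/1 + 1/1*1/6) = [0/1, 1/6)
  'e': [0/1 + 1/1*1/6, 0/1 + 1/1*5/6) = [1/6, 5/6)
  'f': [0/1 + 1/1*5/6, 0/1 + 1/1*1/1) = [5/6, 1/1) <- contains code 371/432
  emit 'f', narrow to [5/6, 1/1)
Step 2: interval [5/6, 1/1), width = 1/1 - 5/6 = 1/6
  'a': [5/6 + 1/6*0/1, 5/6 + 1/6*1/6) = [5/6, 31/36) <- contains code 371/432
  'e': [5/6 + 1/6*1/6, 5/6 + 1/6*5/6) = [31/36, 35/36)
  'f': [5/6 + 1/6*5/6, 5/6 + 1/6*1/1) = [35/36, 1/1)
  emit 'a', narrow to [5/6, 31/36)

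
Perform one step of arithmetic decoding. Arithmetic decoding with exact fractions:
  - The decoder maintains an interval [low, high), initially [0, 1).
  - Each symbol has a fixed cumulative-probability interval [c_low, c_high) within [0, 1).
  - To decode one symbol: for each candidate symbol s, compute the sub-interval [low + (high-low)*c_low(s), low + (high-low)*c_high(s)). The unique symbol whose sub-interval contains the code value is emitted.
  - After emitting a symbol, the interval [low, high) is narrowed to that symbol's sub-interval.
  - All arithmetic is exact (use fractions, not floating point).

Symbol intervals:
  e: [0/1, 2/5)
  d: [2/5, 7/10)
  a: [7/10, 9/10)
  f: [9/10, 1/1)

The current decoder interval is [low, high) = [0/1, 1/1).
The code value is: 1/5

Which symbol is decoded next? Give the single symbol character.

Interval width = high − low = 1/1 − 0/1 = 1/1
Scaled code = (code − low) / width = (1/5 − 0/1) / 1/1 = 1/5
  e: [0/1, 2/5) ← scaled code falls here ✓
  d: [2/5, 7/10) 
  a: [7/10, 9/10) 
  f: [9/10, 1/1) 

Answer: e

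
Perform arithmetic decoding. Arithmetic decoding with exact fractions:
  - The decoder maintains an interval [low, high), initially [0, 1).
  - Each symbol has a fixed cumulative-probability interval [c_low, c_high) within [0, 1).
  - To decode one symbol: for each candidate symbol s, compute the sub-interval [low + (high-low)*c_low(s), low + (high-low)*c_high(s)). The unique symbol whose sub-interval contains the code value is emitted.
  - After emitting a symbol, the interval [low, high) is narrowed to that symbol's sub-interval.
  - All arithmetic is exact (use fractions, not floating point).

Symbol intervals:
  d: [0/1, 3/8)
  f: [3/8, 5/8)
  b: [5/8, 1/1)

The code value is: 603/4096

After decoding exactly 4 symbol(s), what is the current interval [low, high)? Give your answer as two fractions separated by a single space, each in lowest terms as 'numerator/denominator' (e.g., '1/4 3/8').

Step 1: interval [0/1, 1/1), width = 1/1 - 0/1 = 1/1
  'd': [0/1 + 1/1*0/1, 0/1 + 1/1*3/8) = [0/1, 3/8) <- contains code 603/4096
  'f': [0/1 + 1/1*3/8, 0/1 + 1/1*5/8) = [3/8, 5/8)
  'b': [0/1 + 1/1*5/8, 0/1 + 1/1*1/1) = [5/8, 1/1)
  emit 'd', narrow to [0/1, 3/8)
Step 2: interval [0/1, 3/8), width = 3/8 - 0/1 = 3/8
  'd': [0/1 + 3/8*0/1, 0/1 + 3/8*3/8) = [0/1, 9/64)
  'f': [0/1 + 3/8*3/8, 0/1 + 3/8*5/8) = [9/64, 15/64) <- contains code 603/4096
  'b': [0/1 + 3/8*5/8, 0/1 + 3/8*1/1) = [15/64, 3/8)
  emit 'f', narrow to [9/64, 15/64)
Step 3: interval [9/64, 15/64), width = 15/64 - 9/64 = 3/32
  'd': [9/64 + 3/32*0/1, 9/64 + 3/32*3/8) = [9/64, 45/256) <- contains code 603/4096
  'f': [9/64 + 3/32*3/8, 9/64 + 3/32*5/8) = [45/256, 51/256)
  'b': [9/64 + 3/32*5/8, 9/64 + 3/32*1/1) = [51/256, 15/64)
  emit 'd', narrow to [9/64, 45/256)
Step 4: interval [9/64, 45/256), width = 45/256 - 9/64 = 9/256
  'd': [9/64 + 9/256*0/1, 9/64 + 9/256*3/8) = [9/64, 315/2048) <- contains code 603/4096
  'f': [9/64 + 9/256*3/8, 9/64 + 9/256*5/8) = [315/2048, 333/2048)
  'b': [9/64 + 9/256*5/8, 9/64 + 9/256*1/1) = [333/2048, 45/256)
  emit 'd', narrow to [9/64, 315/2048)

Answer: 9/64 315/2048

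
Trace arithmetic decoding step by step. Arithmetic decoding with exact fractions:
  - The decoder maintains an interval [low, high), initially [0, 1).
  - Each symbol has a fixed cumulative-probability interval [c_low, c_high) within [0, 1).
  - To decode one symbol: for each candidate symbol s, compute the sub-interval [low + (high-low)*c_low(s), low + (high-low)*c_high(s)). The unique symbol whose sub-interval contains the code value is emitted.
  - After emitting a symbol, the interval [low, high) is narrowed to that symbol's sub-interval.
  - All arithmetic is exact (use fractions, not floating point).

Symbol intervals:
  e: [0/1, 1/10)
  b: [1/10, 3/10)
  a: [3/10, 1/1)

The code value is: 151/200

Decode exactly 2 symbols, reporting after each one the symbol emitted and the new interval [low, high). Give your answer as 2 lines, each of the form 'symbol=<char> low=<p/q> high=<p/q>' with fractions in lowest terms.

Step 1: interval [0/1, 1/1), width = 1/1 - 0/1 = 1/1
  'e': [0/1 + 1/1*0/1, 0/1 + 1/1*1/10) = [0/1, 1/10)
  'b': [0/1 + 1/1*1/10, 0/1 + 1/1*3/10) = [1/10, 3/10)
  'a': [0/1 + 1/1*3/10, 0/1 + 1/1*1/1) = [3/10, 1/1) <- contains code 151/200
  emit 'a', narrow to [3/10, 1/1)
Step 2: interval [3/10, 1/1), width = 1/1 - 3/10 = 7/10
  'e': [3/10 + 7/10*0/1, 3/10 + 7/10*1/10) = [3/10, 37/100)
  'b': [3/10 + 7/10*1/10, 3/10 + 7/10*3/10) = [37/100, 51/100)
  'a': [3/10 + 7/10*3/10, 3/10 + 7/10*1/1) = [51/100, 1/1) <- contains code 151/200
  emit 'a', narrow to [51/100, 1/1)

Answer: symbol=a low=3/10 high=1/1
symbol=a low=51/100 high=1/1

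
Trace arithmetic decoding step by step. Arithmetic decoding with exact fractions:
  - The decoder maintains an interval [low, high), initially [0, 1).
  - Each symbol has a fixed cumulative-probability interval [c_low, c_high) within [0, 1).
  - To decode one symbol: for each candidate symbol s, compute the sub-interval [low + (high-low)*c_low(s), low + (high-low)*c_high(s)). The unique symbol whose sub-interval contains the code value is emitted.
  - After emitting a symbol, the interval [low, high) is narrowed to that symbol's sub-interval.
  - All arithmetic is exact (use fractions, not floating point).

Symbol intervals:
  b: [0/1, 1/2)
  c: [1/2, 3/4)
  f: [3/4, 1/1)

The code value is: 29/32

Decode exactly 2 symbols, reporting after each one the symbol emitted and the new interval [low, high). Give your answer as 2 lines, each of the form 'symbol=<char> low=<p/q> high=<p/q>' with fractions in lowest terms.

Answer: symbol=f low=3/4 high=1/1
symbol=c low=7/8 high=15/16

Derivation:
Step 1: interval [0/1, 1/1), width = 1/1 - 0/1 = 1/1
  'b': [0/1 + 1/1*0/1, 0/1 + 1/1*1/2) = [0/1, 1/2)
  'c': [0/1 + 1/1*1/2, 0/1 + 1/1*3/4) = [1/2, 3/4)
  'f': [0/1 + 1/1*3/4, 0/1 + 1/1*1/1) = [3/4, 1/1) <- contains code 29/32
  emit 'f', narrow to [3/4, 1/1)
Step 2: interval [3/4, 1/1), width = 1/1 - 3/4 = 1/4
  'b': [3/4 + 1/4*0/1, 3/4 + 1/4*1/2) = [3/4, 7/8)
  'c': [3/4 + 1/4*1/2, 3/4 + 1/4*3/4) = [7/8, 15/16) <- contains code 29/32
  'f': [3/4 + 1/4*3/4, 3/4 + 1/4*1/1) = [15/16, 1/1)
  emit 'c', narrow to [7/8, 15/16)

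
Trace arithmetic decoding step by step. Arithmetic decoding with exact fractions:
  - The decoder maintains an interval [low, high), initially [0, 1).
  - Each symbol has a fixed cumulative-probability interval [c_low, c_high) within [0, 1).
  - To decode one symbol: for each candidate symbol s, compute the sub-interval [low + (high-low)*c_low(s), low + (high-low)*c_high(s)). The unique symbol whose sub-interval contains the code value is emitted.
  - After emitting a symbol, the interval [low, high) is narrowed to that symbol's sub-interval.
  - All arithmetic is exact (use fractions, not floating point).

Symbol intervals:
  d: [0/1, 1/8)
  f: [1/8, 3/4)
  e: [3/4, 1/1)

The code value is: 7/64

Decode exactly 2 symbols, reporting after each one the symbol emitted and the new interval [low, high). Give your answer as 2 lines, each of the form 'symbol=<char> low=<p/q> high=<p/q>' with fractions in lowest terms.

Step 1: interval [0/1, 1/1), width = 1/1 - 0/1 = 1/1
  'd': [0/1 + 1/1*0/1, 0/1 + 1/1*1/8) = [0/1, 1/8) <- contains code 7/64
  'f': [0/1 + 1/1*1/8, 0/1 + 1/1*3/4) = [1/8, 3/4)
  'e': [0/1 + 1/1*3/4, 0/1 + 1/1*1/1) = [3/4, 1/1)
  emit 'd', narrow to [0/1, 1/8)
Step 2: interval [0/1, 1/8), width = 1/8 - 0/1 = 1/8
  'd': [0/1 + 1/8*0/1, 0/1 + 1/8*1/8) = [0/1, 1/64)
  'f': [0/1 + 1/8*1/8, 0/1 + 1/8*3/4) = [1/64, 3/32)
  'e': [0/1 + 1/8*3/4, 0/1 + 1/8*1/1) = [3/32, 1/8) <- contains code 7/64
  emit 'e', narrow to [3/32, 1/8)

Answer: symbol=d low=0/1 high=1/8
symbol=e low=3/32 high=1/8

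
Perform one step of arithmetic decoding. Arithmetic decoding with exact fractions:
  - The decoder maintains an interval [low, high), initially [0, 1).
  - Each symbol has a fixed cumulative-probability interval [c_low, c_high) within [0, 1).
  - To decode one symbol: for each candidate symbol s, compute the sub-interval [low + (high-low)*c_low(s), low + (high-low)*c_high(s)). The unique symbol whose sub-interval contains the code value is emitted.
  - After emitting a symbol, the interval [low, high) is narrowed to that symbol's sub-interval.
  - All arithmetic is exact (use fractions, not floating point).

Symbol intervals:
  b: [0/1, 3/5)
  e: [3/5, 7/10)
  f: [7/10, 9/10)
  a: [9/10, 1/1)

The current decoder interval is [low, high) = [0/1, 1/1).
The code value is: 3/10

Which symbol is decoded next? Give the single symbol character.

Interval width = high − low = 1/1 − 0/1 = 1/1
Scaled code = (code − low) / width = (3/10 − 0/1) / 1/1 = 3/10
  b: [0/1, 3/5) ← scaled code falls here ✓
  e: [3/5, 7/10) 
  f: [7/10, 9/10) 
  a: [9/10, 1/1) 

Answer: b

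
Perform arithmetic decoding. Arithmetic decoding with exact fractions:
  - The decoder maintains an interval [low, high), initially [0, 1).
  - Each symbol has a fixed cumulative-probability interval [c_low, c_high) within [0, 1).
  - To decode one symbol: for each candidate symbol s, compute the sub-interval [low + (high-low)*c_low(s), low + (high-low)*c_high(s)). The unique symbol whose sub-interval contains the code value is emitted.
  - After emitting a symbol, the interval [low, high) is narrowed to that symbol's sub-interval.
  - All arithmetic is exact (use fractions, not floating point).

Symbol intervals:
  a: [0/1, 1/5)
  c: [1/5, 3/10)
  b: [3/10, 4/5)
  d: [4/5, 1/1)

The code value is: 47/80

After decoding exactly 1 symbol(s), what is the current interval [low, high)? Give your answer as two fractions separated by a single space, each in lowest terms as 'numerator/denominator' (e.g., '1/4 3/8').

Answer: 3/10 4/5

Derivation:
Step 1: interval [0/1, 1/1), width = 1/1 - 0/1 = 1/1
  'a': [0/1 + 1/1*0/1, 0/1 + 1/1*1/5) = [0/1, 1/5)
  'c': [0/1 + 1/1*1/5, 0/1 + 1/1*3/10) = [1/5, 3/10)
  'b': [0/1 + 1/1*3/10, 0/1 + 1/1*4/5) = [3/10, 4/5) <- contains code 47/80
  'd': [0/1 + 1/1*4/5, 0/1 + 1/1*1/1) = [4/5, 1/1)
  emit 'b', narrow to [3/10, 4/5)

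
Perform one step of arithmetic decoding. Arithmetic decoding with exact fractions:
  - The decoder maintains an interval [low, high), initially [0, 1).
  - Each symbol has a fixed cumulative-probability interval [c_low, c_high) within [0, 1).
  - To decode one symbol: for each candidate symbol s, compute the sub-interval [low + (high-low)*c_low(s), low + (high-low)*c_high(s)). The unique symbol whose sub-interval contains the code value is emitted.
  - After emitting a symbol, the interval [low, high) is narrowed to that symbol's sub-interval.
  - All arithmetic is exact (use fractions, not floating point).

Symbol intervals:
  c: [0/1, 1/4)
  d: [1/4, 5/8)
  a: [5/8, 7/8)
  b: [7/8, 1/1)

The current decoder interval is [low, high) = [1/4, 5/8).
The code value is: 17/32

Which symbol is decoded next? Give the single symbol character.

Answer: a

Derivation:
Interval width = high − low = 5/8 − 1/4 = 3/8
Scaled code = (code − low) / width = (17/32 − 1/4) / 3/8 = 3/4
  c: [0/1, 1/4) 
  d: [1/4, 5/8) 
  a: [5/8, 7/8) ← scaled code falls here ✓
  b: [7/8, 1/1) 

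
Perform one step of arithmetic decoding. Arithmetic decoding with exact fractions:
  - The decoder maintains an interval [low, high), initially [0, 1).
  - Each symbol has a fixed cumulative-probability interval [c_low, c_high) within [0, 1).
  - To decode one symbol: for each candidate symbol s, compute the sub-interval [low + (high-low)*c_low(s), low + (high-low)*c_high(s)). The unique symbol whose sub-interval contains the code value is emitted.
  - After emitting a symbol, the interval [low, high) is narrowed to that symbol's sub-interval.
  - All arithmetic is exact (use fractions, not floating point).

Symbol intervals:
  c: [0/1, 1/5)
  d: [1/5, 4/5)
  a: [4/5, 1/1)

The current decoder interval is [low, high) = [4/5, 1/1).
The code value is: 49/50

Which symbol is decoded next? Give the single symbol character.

Answer: a

Derivation:
Interval width = high − low = 1/1 − 4/5 = 1/5
Scaled code = (code − low) / width = (49/50 − 4/5) / 1/5 = 9/10
  c: [0/1, 1/5) 
  d: [1/5, 4/5) 
  a: [4/5, 1/1) ← scaled code falls here ✓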